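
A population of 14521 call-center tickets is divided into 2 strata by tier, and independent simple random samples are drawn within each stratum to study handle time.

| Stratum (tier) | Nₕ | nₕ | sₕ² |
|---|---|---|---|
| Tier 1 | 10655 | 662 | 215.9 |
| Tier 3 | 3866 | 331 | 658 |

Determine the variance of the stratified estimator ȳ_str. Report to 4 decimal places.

Var(ȳ_str) = Σₕ Wₕ²(1 − fₕ)sₕ²/nₕ with Wₕ = Nₕ/N, N = 14521.
Tier 1: Wₕ = 0.73376489; term = 0.73376489²·(1 − 0.06213046)·215.9/662 = 0.16468382.
Tier 3: Wₕ = 0.26623511; term = 0.26623511²·(1 − 0.08561821)·658/331 = 0.1288416.
Sum = 0.29352542.

0.2935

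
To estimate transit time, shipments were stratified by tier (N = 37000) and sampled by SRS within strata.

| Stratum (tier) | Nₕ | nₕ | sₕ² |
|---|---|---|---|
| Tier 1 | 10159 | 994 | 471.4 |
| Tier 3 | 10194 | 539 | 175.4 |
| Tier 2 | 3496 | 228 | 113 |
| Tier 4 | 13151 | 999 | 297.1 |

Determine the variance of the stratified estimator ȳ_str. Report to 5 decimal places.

0.09450

Var(ȳ_str) = Σₕ Wₕ²(1 − fₕ)sₕ²/nₕ with Wₕ = Nₕ/N, N = 37000.
Tier 1: Wₕ = 0.27456757; term = 0.27456757²·(1 − 0.09784428)·471.4/994 = 0.03225397.
Tier 3: Wₕ = 0.27551351; term = 0.27551351²·(1 − 0.05287424)·175.4/539 = 0.023395605.
Tier 2: Wₕ = 0.09448649; term = 0.09448649²·(1 − 0.06521739)·113/228 = 0.0041361247.
Tier 4: Wₕ = 0.35543243; term = 0.35543243²·(1 − 0.07596381)·297.1/999 = 0.034716845.
Sum = 0.094502545.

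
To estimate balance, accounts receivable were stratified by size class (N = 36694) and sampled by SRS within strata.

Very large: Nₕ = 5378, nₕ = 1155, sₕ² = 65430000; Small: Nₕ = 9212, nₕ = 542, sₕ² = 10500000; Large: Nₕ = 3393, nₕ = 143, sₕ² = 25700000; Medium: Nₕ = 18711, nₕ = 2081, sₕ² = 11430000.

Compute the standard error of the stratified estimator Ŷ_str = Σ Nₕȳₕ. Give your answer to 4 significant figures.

2.554 × 10^6

Var(Ŷ_str) = Σₕ Nₕ²(1 − fₕ)sₕ²/nₕ.
Very large: 5378²·(1 − 1155/5378)·65430000/1155 = 1.2865801 × 10^12.
Small: 9212²·(1 − 542/9212)·10500000/542 = 1.5472591 × 10^12.
Large: 3393²·(1 − 143/3393)·25700000/143 = 1.9818205 × 10^12.
Medium: 18711²·(1 − 2081/18711)·11430000/2081 = 1.709084 × 10^12.
Sum = 6.5247437 × 10^12.
SE = √(6.5247437 × 10^12) = 2.554 × 10^6.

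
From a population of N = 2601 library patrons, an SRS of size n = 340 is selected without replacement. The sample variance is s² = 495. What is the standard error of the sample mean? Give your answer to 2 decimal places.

Under SRS without replacement, Var(ȳ) = (1 − f)·s²/n with f = n/N = 340/2601 = 0.13071895.
Var(ȳ) = (1 − 0.13071895)·495/340 = 0.86928105·1.4558824 = 1.2655709.
SE(ȳ) = √(1.2655709) = 1.12.

1.12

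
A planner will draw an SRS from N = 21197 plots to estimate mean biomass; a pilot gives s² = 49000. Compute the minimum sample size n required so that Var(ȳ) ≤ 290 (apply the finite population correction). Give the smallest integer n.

Without fpc, n₀ = s²/D = 49000/290 = 168.9655.
With fpc, (1 − n/N)·s²/n ≤ D requires n ≥ n₀/(1 + n₀/N) = 168.9655/(1 + 168.9655/21197) = 167.6293.
Rounding up, n = 168.

168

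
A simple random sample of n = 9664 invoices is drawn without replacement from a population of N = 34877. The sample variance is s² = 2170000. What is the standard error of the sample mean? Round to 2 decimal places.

12.74

Under SRS without replacement, Var(ȳ) = (1 − f)·s²/n with f = n/N = 9664/34877 = 0.27708805.
Var(ȳ) = (1 − 0.27708805)·2170000/9664 = 0.72291195·224.5447 = 162.32605.
SE(ȳ) = √(162.32605) = 12.74.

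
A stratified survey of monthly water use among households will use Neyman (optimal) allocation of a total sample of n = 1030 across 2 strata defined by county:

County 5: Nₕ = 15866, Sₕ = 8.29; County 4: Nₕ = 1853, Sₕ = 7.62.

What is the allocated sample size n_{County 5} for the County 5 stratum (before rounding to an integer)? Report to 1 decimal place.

930.1

Neyman allocation: nₕ = n·NₕSₕ / Σⱼ NⱼSⱼ.
Σ NⱼSⱼ = 15866·8.29 + 1853·7.62 = 145649.
n_{County 5} = 1030·15866·8.29 / 145649 = 930.1.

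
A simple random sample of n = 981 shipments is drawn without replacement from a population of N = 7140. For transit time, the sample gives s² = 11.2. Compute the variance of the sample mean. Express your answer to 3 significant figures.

0.00985

Under SRS without replacement, Var(ȳ) = (1 − f)·s²/n with f = n/N = 981/7140 = 0.13739496.
Var(ȳ) = (1 − 0.13739496)·11.2/981 = 0.86260504·0.011416922 = 0.0098482941.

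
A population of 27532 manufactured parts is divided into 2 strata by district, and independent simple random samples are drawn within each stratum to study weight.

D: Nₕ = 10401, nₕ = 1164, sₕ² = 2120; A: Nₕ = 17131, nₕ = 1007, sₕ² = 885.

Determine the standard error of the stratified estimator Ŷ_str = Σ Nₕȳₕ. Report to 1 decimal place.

20438.6

Var(Ŷ_str) = Σₕ Nₕ²(1 − fₕ)sₕ²/nₕ.
D: 10401²·(1 − 1164/10401)·2120/1164 = 1.749802 × 10^8.
A: 17131²·(1 − 1007/17131)·885/1007 = 2.4275563 × 10^8.
Sum = 4.1773583 × 10^8.
SE = √(4.1773583 × 10^8) = 20438.6.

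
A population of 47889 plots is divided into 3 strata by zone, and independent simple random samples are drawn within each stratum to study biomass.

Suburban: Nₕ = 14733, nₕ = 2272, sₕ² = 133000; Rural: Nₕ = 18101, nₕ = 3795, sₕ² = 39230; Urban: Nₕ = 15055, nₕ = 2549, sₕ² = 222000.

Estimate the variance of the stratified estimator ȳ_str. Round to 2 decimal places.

13.00

Var(ȳ_str) = Σₕ Wₕ²(1 − fₕ)sₕ²/nₕ with Wₕ = Nₕ/N, N = 47889.
Suburban: Wₕ = 0.30764894; term = 0.30764894²·(1 − 0.15421163)·133000/2272 = 4.6861465.
Rural: Wₕ = 0.37797824; term = 0.37797824²·(1 − 0.20965693)·39230/3795 = 1.1672282.
Urban: Wₕ = 0.31437282; term = 0.31437282²·(1 − 0.16931252)·222000/2549 = 7.1500781.
Sum = 13.003453.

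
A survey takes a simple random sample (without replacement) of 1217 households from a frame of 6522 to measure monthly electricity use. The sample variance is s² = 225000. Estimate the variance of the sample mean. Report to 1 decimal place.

Under SRS without replacement, Var(ȳ) = (1 − f)·s²/n with f = n/N = 1217/6522 = 0.18659920.
Var(ȳ) = (1 − 0.18659920)·225000/1217 = 0.81340080·184.88085 = 150.38223.

150.4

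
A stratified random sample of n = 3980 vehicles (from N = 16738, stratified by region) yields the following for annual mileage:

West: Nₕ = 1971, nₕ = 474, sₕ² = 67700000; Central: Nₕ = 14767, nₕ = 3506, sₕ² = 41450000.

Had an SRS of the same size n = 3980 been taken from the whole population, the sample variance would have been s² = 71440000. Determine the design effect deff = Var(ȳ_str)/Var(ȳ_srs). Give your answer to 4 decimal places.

Var(ȳ_str) = Σ Wₕ²(1−fₕ)sₕ²/nₕ with Wₕ = Nₕ/16738:
  West: (1971/16738)²·(1−474/1971)·67700000/474 = 1504.2209
  Central: (14767/16738)²·(1−3506/14767)·41450000/3506 = 7017.3757
  → Var(ȳ_str) = 8521.5966.
Var(ȳ_srs) = (1 − 3980/16738)·71440000/3980 = 13681.616.
deff = 8521.5966 / 13681.616 = 0.6229.

0.6229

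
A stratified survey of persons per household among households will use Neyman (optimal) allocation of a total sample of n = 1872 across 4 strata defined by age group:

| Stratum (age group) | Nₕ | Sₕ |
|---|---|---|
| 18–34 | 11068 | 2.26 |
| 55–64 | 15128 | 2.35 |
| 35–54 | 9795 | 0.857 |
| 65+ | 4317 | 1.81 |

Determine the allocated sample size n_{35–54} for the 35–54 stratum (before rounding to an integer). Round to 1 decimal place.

204.7

Neyman allocation: nₕ = n·NₕSₕ / Σⱼ NⱼSⱼ.
Σ NⱼSⱼ = 11068·2.26 + 15128·2.35 + 9795·0.857 + 4317·1.81 = 76772.565.
n_{35–54} = 1872·9795·0.857 / 76772.565 = 204.7.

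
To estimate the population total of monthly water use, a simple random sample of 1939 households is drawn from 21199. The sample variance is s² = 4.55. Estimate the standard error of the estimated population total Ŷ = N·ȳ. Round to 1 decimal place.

Var(Ŷ) = N²·Var(ȳ) = N²·(1 − n/N)·s²/n.
f = 1939/21199 = 0.09146658; Var(ȳ) = 0.90853342·4.55/1939 = 0.0021319376.
Var(Ŷ) = 21199² · 0.0021319376 = 958087.64.
SE(Ŷ) = √(958087.64) = 978.8.

978.8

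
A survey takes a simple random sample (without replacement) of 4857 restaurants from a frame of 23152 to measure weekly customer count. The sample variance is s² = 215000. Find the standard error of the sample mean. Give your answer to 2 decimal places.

5.91

Under SRS without replacement, Var(ȳ) = (1 − f)·s²/n with f = n/N = 4857/23152 = 0.20978749.
Var(ȳ) = (1 − 0.20978749)·215000/4857 = 0.79021251·44.266008 = 34.979553.
SE(ȳ) = √(34.979553) = 5.91.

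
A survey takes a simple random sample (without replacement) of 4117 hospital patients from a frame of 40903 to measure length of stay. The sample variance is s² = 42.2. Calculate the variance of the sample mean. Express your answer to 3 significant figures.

Under SRS without replacement, Var(ȳ) = (1 − f)·s²/n with f = n/N = 4117/40903 = 0.10065276.
Var(ȳ) = (1 − 0.10065276)·42.2/4117 = 0.89934724·0.010250182 = 0.009218473.

0.00922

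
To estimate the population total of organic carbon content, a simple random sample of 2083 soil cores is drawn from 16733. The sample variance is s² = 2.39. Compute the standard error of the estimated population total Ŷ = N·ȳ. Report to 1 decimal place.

530.3

Var(Ŷ) = N²·Var(ȳ) = N²·(1 − n/N)·s²/n.
f = 2083/16733 = 0.12448455; Var(ȳ) = 0.87551545·2.39/2083 = 0.0010045521.
Var(Ŷ) = 16733² · 0.0010045521 = 281267.85.
SE(Ŷ) = √(281267.85) = 530.3.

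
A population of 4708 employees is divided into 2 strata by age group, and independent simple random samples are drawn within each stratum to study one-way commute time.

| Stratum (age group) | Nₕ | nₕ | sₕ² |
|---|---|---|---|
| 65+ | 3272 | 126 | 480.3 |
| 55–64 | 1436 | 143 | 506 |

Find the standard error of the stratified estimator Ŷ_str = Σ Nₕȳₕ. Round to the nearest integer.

6768

Var(Ŷ_str) = Σₕ Nₕ²(1 − fₕ)sₕ²/nₕ.
65+: 3272²·(1 − 126/3272)·480.3/126 = 3.923865 × 10^7.
55–64: 1436²·(1 − 143/1436)·506/143 = 6.5700314 × 10^6.
Sum = 4.5808681 × 10^7.
SE = √(4.5808681 × 10^7) = 6768.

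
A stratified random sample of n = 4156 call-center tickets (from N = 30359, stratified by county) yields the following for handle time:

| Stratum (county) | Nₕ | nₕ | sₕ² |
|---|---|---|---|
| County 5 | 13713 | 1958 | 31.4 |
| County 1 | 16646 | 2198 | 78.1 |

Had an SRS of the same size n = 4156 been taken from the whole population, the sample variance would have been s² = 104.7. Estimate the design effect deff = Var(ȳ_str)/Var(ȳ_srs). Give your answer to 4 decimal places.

Var(ȳ_str) = Σ Wₕ²(1−fₕ)sₕ²/nₕ with Wₕ = Nₕ/30359:
  County 5: (13713/30359)²·(1−1958/13713)·31.4/1958 = 0.0028047693
  County 1: (16646/30359)²·(1−2198/16646)·78.1/2198 = 0.0092718425
  → Var(ȳ_str) = 0.012076612.
Var(ȳ_srs) = (1 − 4156/30359)·104.7/4156 = 0.021743763.
deff = 0.012076612 / 0.021743763 = 0.5554.

0.5554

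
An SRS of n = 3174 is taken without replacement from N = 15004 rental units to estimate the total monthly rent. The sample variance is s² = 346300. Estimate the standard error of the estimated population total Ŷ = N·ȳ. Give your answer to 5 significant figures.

Var(Ŷ) = N²·Var(ȳ) = N²·(1 − n/N)·s²/n.
f = 3174/15004 = 0.21154359; Var(ȳ) = 0.78845641·346300/3174 = 86.024718.
Var(Ŷ) = 15004² · 86.024718 = 1.9365886 × 10^10.
SE(Ŷ) = √(1.9365886 × 10^10) = 139160.

139160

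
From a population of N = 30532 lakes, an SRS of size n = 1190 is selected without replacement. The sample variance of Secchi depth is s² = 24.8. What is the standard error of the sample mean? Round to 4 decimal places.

Under SRS without replacement, Var(ȳ) = (1 − f)·s²/n with f = n/N = 1190/30532 = 0.03897550.
Var(ȳ) = (1 − 0.03897550)·24.8/1190 = 0.96102450·0.020840336 = 0.020028074.
SE(ȳ) = √(0.020028074) = 0.1415.

0.1415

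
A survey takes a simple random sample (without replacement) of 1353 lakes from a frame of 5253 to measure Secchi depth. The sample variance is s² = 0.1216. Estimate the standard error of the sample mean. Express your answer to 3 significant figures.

0.00817

Under SRS without replacement, Var(ȳ) = (1 − f)·s²/n with f = n/N = 1353/5253 = 0.25756710.
Var(ȳ) = (1 − 0.25756710)·0.1216/1353 = 0.74243290·8.9874353 × 10^-5 = 6.6725676 × 10^-5.
SE(ȳ) = √(6.6725676 × 10^-5) = 0.00817.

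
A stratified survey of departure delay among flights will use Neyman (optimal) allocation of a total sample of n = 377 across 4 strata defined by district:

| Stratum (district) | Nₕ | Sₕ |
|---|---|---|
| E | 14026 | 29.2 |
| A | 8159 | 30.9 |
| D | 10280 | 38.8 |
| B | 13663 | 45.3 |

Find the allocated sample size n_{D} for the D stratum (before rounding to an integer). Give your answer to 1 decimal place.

89.5

Neyman allocation: nₕ = n·NₕSₕ / Σⱼ NⱼSⱼ.
Σ NⱼSⱼ = 14026·29.2 + 8159·30.9 + 10280·38.8 + 13663·45.3 = 1.6794702 × 10^6.
n_{D} = 377·10280·38.8 / (1.6794702 × 10^6) = 89.5.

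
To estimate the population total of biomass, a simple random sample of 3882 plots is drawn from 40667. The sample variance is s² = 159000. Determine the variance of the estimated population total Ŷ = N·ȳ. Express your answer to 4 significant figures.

Var(Ŷ) = N²·Var(ȳ) = N²·(1 − n/N)·s²/n.
f = 3882/40667 = 0.09545823; Var(ȳ) = 0.90454177·159000/3882 = 37.048465.
Var(Ŷ) = 40667² · 37.048465 = 6.1270933 × 10^10.

6.127 × 10^10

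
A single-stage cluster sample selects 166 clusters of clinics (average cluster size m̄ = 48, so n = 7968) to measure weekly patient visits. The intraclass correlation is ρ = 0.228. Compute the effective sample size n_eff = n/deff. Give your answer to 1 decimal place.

680.1

deff = 1 + (48 − 1)·0.228 = 1 + 10.716 = 11.716.
n_eff = 7968 / 11.716 = 680.1.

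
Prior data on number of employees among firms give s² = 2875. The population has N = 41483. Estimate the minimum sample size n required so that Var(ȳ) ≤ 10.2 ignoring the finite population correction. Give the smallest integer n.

Without fpc, n₀ = s²/D = 2875/10.2 = 281.8627.
Rounding up, n = 282.

282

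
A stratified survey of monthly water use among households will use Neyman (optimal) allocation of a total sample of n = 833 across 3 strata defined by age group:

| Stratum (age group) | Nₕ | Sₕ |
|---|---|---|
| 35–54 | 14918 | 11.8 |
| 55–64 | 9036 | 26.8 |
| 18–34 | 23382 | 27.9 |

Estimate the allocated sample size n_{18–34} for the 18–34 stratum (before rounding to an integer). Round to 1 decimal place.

Neyman allocation: nₕ = n·NₕSₕ / Σⱼ NⱼSⱼ.
Σ NⱼSⱼ = 14918·11.8 + 9036·26.8 + 23382·27.9 = 1.070555 × 10^6.
n_{18–34} = 833·23382·27.9 / (1.070555 × 10^6) = 507.6.

507.6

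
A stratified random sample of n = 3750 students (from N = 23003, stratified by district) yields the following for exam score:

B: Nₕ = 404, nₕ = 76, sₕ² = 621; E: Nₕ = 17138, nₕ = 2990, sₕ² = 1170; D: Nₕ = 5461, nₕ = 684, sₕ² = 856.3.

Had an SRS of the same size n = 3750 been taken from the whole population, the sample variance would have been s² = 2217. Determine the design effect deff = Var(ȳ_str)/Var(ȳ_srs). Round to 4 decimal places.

0.4912

Var(ȳ_str) = Σ Wₕ²(1−fₕ)sₕ²/nₕ with Wₕ = Nₕ/23003:
  B: (404/23003)²·(1−76/404)·621/76 = 0.0020462762
  E: (17138/23003)²·(1−2990/17138)·1170/2990 = 0.17930851
  D: (5461/23003)²·(1−684/5461)·856.3/684 = 0.061720339
  → Var(ȳ_str) = 0.24307513.
Var(ȳ_srs) = (1 − 3750/23003)·2217/3750 = 0.49482127.
deff = 0.24307513 / 0.49482127 = 0.4912.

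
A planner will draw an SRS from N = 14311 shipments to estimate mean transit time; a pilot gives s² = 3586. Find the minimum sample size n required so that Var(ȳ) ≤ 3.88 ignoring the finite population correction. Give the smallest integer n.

Without fpc, n₀ = s²/D = 3586/3.88 = 924.2268.
Rounding up, n = 925.

925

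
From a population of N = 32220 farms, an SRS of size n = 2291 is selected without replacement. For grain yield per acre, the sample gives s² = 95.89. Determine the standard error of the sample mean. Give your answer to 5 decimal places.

0.19718

Under SRS without replacement, Var(ȳ) = (1 − f)·s²/n with f = n/N = 2291/32220 = 0.07110490.
Var(ȳ) = (1 − 0.07110490)·95.89/2291 = 0.92889510·0.041855085 = 0.038878983.
SE(ȳ) = √(0.038878983) = 0.19718.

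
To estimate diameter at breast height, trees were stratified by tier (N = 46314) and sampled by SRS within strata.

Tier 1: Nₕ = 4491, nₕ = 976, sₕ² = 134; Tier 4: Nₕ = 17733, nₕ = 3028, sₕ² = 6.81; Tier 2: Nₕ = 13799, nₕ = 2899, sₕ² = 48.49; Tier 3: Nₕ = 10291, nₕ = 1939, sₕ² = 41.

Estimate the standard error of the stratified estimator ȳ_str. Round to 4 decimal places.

0.0575

Var(ȳ_str) = Σₕ Wₕ²(1 − fₕ)sₕ²/nₕ with Wₕ = Nₕ/N, N = 46314.
Tier 1: Wₕ = 0.09696852; term = 0.09696852²·(1 − 0.21732354)·134/976 = 0.0010104127.
Tier 4: Wₕ = 0.38288638; term = 0.38288638²·(1 − 0.17075509)·6.81/3028 = 2.7340969 × 10^-4.
Tier 2: Wₕ = 0.29794447; term = 0.29794447²·(1 − 0.21008769)·48.49/2899 = 0.0011728798.
Tier 3: Wₕ = 0.22220063; term = 0.22220063²·(1 − 0.18841706)·41/1939 = 8.4728502 × 10^-4.
Sum = 0.0033039872.
SE = √(0.0033039872) = 0.0575.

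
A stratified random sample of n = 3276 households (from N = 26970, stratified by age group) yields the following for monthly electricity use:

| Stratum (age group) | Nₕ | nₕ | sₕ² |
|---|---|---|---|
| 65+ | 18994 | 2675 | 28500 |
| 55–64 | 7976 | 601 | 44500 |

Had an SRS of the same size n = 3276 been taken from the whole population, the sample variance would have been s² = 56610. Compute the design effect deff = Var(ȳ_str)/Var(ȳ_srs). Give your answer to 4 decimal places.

0.6935

Var(ȳ_str) = Σ Wₕ²(1−fₕ)sₕ²/nₕ with Wₕ = Nₕ/26970:
  65+: (18994/26970)²·(1−2675/18994)·28500/2675 = 4.5401391
  55–64: (7976/26970)²·(1−601/7976)·44500/601 = 5.9878487
  → Var(ȳ_str) = 10.527988.
Var(ȳ_srs) = (1 − 3276/26970)·56610/3276 = 15.181221.
deff = 10.527988 / 15.181221 = 0.6935.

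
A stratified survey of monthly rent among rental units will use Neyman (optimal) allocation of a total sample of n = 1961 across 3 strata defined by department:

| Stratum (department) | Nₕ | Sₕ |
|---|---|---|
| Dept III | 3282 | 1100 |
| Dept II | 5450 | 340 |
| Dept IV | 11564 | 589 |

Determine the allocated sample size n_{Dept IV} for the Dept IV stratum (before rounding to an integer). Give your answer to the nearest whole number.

Neyman allocation: nₕ = n·NₕSₕ / Σⱼ NⱼSⱼ.
Σ NⱼSⱼ = 3282·1100 + 5450·340 + 11564·589 = 1.2274396 × 10^7.
n_{Dept IV} = 1961·11564·589 / (1.2274396 × 10^7) = 1088.

1088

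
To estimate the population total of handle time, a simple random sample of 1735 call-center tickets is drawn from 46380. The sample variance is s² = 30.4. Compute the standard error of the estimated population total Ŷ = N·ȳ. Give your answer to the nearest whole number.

Var(Ŷ) = N²·Var(ȳ) = N²·(1 − n/N)·s²/n.
f = 1735/46380 = 0.03740837; Var(ȳ) = 0.96259163·30.4/1735 = 0.016866159.
Var(Ŷ) = 46380² · 0.016866159 = 3.6280869 × 10^7.
SE(Ŷ) = √(3.6280869 × 10^7) = 6023.

6023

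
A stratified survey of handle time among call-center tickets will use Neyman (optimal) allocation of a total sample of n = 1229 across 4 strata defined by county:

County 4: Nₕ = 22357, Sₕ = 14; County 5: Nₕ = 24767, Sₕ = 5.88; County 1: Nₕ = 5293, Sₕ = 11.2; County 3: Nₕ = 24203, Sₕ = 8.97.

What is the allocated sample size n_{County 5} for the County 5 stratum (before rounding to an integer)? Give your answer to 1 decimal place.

243.5

Neyman allocation: nₕ = n·NₕSₕ / Σⱼ NⱼSⱼ.
Σ NⱼSⱼ = 22357·14 + 24767·5.88 + 5293·11.2 + 24203·8.97 = 735010.47.
n_{County 5} = 1229·24767·5.88 / 735010.47 = 243.5.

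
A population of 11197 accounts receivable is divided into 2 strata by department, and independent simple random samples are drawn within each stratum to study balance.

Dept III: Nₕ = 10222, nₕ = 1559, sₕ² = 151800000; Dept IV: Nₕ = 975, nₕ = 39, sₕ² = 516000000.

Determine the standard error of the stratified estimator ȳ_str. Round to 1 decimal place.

406.3

Var(ȳ_str) = Σₕ Wₕ²(1 − fₕ)sₕ²/nₕ with Wₕ = Nₕ/N, N = 11197.
Dept III: Wₕ = 0.91292310; term = 0.91292310²·(1 − 0.15251419)·151800000/1559 = 68774.349.
Dept IV: Wₕ = 0.08707690; term = 0.08707690²·(1 − 0.04000000)·516000000/39 = 96307.964.
Sum = 165082.31.
SE = √(165082.31) = 406.3.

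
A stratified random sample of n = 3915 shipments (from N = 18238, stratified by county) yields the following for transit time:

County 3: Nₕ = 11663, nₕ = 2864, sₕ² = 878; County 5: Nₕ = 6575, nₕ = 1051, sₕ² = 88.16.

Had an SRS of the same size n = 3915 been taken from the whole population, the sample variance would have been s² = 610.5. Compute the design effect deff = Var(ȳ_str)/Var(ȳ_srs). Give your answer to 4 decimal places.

Var(ȳ_str) = Σ Wₕ²(1−fₕ)sₕ²/nₕ with Wₕ = Nₕ/18238:
  County 3: (11663/18238)²·(1−2864/11663)·878/2864 = 0.094582475
  County 5: (6575/18238)²·(1−1051/6575)·88.16/1051 = 0.0091593334
  → Var(ȳ_str) = 0.10374181.
Var(ȳ_srs) = (1 − 3915/18238)·610.5/3915 = 0.12246463.
deff = 0.10374181 / 0.12246463 = 0.8471.

0.8471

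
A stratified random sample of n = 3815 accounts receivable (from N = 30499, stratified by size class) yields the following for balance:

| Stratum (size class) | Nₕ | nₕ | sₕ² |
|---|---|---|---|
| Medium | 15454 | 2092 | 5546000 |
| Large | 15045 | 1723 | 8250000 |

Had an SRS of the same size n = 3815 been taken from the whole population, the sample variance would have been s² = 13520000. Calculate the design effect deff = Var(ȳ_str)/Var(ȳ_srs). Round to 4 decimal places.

Var(ȳ_str) = Σ Wₕ²(1−fₕ)sₕ²/nₕ with Wₕ = Nₕ/30499:
  Medium: (15454/30499)²·(1−2092/15454)·5546000/2092 = 588.51747
  Large: (15045/30499)²·(1−1723/15045)·8250000/1723 = 1031.7135
  → Var(ȳ_str) = 1620.231.
Var(ȳ_srs) = (1 − 3815/30499)·13520000/3815 = 3100.6124.
deff = 1620.231 / 3100.6124 = 0.5226.

0.5226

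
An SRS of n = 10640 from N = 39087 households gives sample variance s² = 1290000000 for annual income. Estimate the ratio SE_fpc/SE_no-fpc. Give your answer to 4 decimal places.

0.8531

f = n/N = 10640/39087 = 0.27221327.
SE_no-fpc = √(s²/n) = 348.19621; SE_fpc = √((1−f)s²/n) = 297.04764.
Ratio = √(1−f) = 0.85310417.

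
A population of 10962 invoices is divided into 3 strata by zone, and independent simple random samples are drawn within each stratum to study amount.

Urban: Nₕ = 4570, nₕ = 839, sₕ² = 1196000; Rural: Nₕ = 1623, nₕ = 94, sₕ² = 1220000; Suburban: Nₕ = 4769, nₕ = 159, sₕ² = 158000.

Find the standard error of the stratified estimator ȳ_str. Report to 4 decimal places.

Var(ȳ_str) = Σₕ Wₕ²(1 − fₕ)sₕ²/nₕ with Wₕ = Nₕ/N, N = 10962.
Urban: Wₕ = 0.41689473; term = 0.41689473²·(1 − 0.18358862)·1196000/839 = 202.26981.
Rural: Wₕ = 0.14805692; term = 0.14805692²·(1 − 0.05791744)·1220000/94 = 268.0269.
Suburban: Wₕ = 0.43504835; term = 0.43504835²·(1 − 0.03334032)·158000/159 = 181.80617.
Sum = 652.10288.
SE = √(652.10288) = 25.5363.

25.5363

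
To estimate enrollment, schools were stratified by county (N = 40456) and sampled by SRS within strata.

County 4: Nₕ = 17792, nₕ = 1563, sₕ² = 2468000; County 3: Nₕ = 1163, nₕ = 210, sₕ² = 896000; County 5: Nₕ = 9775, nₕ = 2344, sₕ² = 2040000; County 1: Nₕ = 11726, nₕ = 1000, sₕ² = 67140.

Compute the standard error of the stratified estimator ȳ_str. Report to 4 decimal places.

Var(ȳ_str) = Σₕ Wₕ²(1 − fₕ)sₕ²/nₕ with Wₕ = Nₕ/N, N = 40456.
County 4: Wₕ = 0.43978643; term = 0.43978643²·(1 − 0.08784847)·2468000/1563 = 278.57159.
County 3: Wₕ = 0.02874728; term = 0.02874728²·(1 − 0.18056750)·896000/210 = 2.8893187.
County 5: Wₕ = 0.24162053; term = 0.24162053²·(1 − 0.23979540)·2040000/2344 = 38.625197.
County 1: Wₕ = 0.28984576; term = 0.28984576²·(1 − 0.08528057)·67140/1000 = 5.1594468.
Sum = 325.24555.
SE = √(325.24555) = 18.0346.

18.0346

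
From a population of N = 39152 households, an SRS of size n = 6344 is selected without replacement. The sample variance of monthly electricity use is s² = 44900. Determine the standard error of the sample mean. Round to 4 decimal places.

2.4353

Under SRS without replacement, Var(ȳ) = (1 − f)·s²/n with f = n/N = 6344/39152 = 0.16203515.
Var(ȳ) = (1 − 0.16203515)·44900/6344 = 0.83796485·7.0775536 = 5.9307412.
SE(ȳ) = √(5.9307412) = 2.4353.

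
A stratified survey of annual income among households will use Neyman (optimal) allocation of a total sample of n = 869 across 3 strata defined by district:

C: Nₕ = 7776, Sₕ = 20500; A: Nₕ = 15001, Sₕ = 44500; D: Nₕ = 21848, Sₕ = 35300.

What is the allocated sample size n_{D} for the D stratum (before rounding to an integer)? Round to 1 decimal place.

419.4

Neyman allocation: nₕ = n·NₕSₕ / Σⱼ NⱼSⱼ.
Σ NⱼSⱼ = 7776·20500 + 15001·44500 + 21848·35300 = 1.5981869 × 10^9.
n_{D} = 869·21848·35300 / (1.5981869 × 10^9) = 419.4.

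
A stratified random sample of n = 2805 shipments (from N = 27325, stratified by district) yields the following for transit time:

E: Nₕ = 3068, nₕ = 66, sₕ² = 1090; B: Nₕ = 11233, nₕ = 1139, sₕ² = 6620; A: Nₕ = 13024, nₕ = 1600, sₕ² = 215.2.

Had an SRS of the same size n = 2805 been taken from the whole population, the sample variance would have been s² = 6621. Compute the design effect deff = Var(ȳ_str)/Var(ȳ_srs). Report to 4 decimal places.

Var(ȳ_str) = Σ Wₕ²(1−fₕ)sₕ²/nₕ with Wₕ = Nₕ/27325:
  E: (3068/27325)²·(1−66/3068)·1090/66 = 0.20371747
  B: (11233/27325)²·(1−1139/11233)·6620/1139 = 0.88261841
  A: (13024/27325)²·(1−1600/13024)·215.2/1600 = 0.026801835
  → Var(ȳ_str) = 1.1131377.
Var(ȳ_srs) = (1 − 2805/27325)·6621/2805 = 2.1181222.
deff = 1.1131377 / 2.1181222 = 0.5255.

0.5255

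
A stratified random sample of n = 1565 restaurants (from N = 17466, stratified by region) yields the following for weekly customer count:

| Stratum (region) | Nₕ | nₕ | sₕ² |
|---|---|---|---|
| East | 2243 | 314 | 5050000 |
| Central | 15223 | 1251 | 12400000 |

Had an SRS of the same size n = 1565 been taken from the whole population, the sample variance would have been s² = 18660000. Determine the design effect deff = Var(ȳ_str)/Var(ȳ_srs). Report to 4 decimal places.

Var(ȳ_str) = Σ Wₕ²(1−fₕ)sₕ²/nₕ with Wₕ = Nₕ/17466:
  East: (2243/17466)²·(1−314/2243)·5050000/314 = 228.1058
  Central: (15223/17466)²·(1−1251/15223)·12400000/1251 = 6910.9267
  → Var(ȳ_str) = 7139.0325.
Var(ȳ_srs) = (1 − 1565/17466)·18660000/1565 = 10854.961.
deff = 7139.0325 / 10854.961 = 0.6577.

0.6577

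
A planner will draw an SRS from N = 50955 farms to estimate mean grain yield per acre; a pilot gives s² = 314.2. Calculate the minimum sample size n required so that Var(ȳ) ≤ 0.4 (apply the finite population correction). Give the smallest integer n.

Without fpc, n₀ = s²/D = 314.2/0.4 = 785.5000.
With fpc, (1 − n/N)·s²/n ≤ D requires n ≥ n₀/(1 + n₀/N) = 785.5000/(1 + 785.5000/50955) = 773.5749.
Rounding up, n = 774.

774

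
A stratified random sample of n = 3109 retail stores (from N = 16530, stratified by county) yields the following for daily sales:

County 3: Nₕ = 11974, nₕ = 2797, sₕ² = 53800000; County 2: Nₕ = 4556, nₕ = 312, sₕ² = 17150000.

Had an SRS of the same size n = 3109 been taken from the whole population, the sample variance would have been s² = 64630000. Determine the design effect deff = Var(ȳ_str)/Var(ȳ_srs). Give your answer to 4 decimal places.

0.6888

Var(ȳ_str) = Σ Wₕ²(1−fₕ)sₕ²/nₕ with Wₕ = Nₕ/16530:
  County 3: (11974/16530)²·(1−2797/11974)·53800000/2797 = 7735.4234
  County 2: (4556/16530)²·(1−312/4556)·17150000/312 = 3889.761
  → Var(ȳ_str) = 11625.184.
Var(ȳ_srs) = (1 − 3109/16530)·64630000/3109 = 16878.174.
deff = 11625.184 / 16878.174 = 0.6888.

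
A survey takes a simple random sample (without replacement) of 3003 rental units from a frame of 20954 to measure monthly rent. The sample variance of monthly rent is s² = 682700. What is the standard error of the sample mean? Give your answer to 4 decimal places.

13.9556

Under SRS without replacement, Var(ȳ) = (1 − f)·s²/n with f = n/N = 3003/20954 = 0.14331393.
Var(ȳ) = (1 − 0.14331393)·682700/3003 = 0.85668607·227.33933 = 194.75844.
SE(ȳ) = √(194.75844) = 13.9556.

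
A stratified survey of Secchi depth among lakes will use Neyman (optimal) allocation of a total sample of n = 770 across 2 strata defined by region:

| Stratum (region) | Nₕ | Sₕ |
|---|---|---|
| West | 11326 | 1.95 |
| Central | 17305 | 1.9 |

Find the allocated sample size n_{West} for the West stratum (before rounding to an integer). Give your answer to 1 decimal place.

309.4

Neyman allocation: nₕ = n·NₕSₕ / Σⱼ NⱼSⱼ.
Σ NⱼSⱼ = 11326·1.95 + 17305·1.9 = 54965.2.
n_{West} = 770·11326·1.95 / 54965.2 = 309.4.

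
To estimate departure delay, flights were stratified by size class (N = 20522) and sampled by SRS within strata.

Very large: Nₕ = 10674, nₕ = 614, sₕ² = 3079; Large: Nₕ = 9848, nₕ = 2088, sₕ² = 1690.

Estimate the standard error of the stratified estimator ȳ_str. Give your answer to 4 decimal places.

Var(ȳ_str) = Σₕ Wₕ²(1 − fₕ)sₕ²/nₕ with Wₕ = Nₕ/N, N = 20522.
Very large: Wₕ = 0.52012474; term = 0.52012474²·(1 − 0.05752295)·3079/614 = 1.2785777.
Large: Wₕ = 0.47987526; term = 0.47987526²·(1 − 0.21202275)·1690/2088 = 0.14686781.
Sum = 1.4254455.
SE = √(1.4254455) = 1.1939.

1.1939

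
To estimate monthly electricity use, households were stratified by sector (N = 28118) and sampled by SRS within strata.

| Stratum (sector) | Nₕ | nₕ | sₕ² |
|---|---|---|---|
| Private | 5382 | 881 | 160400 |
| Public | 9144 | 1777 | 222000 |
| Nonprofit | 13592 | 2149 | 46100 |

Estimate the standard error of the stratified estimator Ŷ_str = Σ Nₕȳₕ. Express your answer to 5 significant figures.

127130

Var(Ŷ_str) = Σₕ Nₕ²(1 − fₕ)sₕ²/nₕ.
Private: 5382²·(1 − 881/5382)·160400/881 = 4.4104323 × 10^9.
Public: 9144²·(1 − 1777/9144)·222000/1777 = 8.4157424 × 10^9.
Nonprofit: 13592²·(1 − 2149/13592)·46100/2149 = 3.3364742 × 10^9.
Sum = 1.6162649 × 10^10.
SE = √(1.6162649 × 10^10) = 127130.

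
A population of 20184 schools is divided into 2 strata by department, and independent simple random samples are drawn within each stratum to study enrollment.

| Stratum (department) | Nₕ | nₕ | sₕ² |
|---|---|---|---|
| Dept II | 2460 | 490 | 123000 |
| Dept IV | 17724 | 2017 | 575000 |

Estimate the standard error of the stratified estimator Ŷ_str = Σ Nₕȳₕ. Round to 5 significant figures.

283860

Var(Ŷ_str) = Σₕ Nₕ²(1 − fₕ)sₕ²/nₕ.
Dept II: 2460²·(1 − 490/2460)·123000/490 = 1.2164951 × 10^9.
Dept IV: 17724²·(1 − 2017/17724)·575000/2017 = 7.9362791 × 10^10.
Sum = 8.0579286 × 10^10.
SE = √(8.0579286 × 10^10) = 283860.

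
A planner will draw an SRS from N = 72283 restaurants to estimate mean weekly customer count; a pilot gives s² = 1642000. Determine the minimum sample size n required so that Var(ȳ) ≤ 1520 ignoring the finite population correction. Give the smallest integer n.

Without fpc, n₀ = s²/D = 1642000/1520 = 1080.2632.
Rounding up, n = 1081.

1081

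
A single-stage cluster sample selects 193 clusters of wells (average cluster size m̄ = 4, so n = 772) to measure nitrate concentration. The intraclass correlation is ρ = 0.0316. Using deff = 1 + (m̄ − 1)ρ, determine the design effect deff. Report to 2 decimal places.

1.09

deff = 1 + (4 − 1)·0.0316 = 1 + 0.0948 = 1.0948.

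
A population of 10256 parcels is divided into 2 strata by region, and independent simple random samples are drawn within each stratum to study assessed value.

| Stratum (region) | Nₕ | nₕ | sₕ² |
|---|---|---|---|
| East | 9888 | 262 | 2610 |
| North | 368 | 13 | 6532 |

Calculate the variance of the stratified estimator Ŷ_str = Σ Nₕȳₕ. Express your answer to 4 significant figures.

Var(Ŷ_str) = Σₕ Nₕ²(1 − fₕ)sₕ²/nₕ.
East: 9888²·(1 − 262/9888)·2610/262 = 9.4818598 × 10^8.
North: 368²·(1 − 13/368)·6532/13 = 6.5641575 × 10^7.
Sum = 1.0138276 × 10^9.

1.014 × 10^9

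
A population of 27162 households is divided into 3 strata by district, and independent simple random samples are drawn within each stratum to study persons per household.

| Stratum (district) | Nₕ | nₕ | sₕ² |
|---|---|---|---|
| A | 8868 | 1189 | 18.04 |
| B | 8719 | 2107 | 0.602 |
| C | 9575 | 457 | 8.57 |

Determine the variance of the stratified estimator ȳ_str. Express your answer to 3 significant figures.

0.00364

Var(ȳ_str) = Σₕ Wₕ²(1 − fₕ)sₕ²/nₕ with Wₕ = Nₕ/N, N = 27162.
A: Wₕ = 0.32648553; term = 0.32648553²·(1 − 0.13407758)·18.04/1189 = 0.0014004304.
B: Wₕ = 0.32099993; term = 0.32099993²·(1 − 0.24165615)·0.602/2107 = 2.2325849 × 10^-5.
C: Wₕ = 0.35251454; term = 0.35251454²·(1 − 0.04772846)·8.57/457 = 0.0022191134.
Sum = 0.0036418696.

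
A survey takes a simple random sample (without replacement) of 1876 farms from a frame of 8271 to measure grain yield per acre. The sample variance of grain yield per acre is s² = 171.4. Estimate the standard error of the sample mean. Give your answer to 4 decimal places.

Under SRS without replacement, Var(ȳ) = (1 − f)·s²/n with f = n/N = 1876/8271 = 0.22681659.
Var(ȳ) = (1 − 0.22681659)·171.4/1876 = 0.77318341·0.091364606 = 0.070641597.
SE(ȳ) = √(0.070641597) = 0.2658.

0.2658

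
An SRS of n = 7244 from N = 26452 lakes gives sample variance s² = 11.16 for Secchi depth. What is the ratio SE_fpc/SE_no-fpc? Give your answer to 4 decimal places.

f = n/N = 7244/26452 = 0.27385453.
SE_no-fpc = √(s²/n) = 0.039250291; SE_fpc = √((1−f)s²/n) = 0.033446809.
Ratio = √(1−f) = 0.85214170.

0.8521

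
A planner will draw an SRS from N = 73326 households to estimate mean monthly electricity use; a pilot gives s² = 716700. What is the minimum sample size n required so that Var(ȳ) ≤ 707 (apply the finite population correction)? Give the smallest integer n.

1000

Without fpc, n₀ = s²/D = 716700/707 = 1013.7199.
With fpc, (1 − n/N)·s²/n ≤ D requires n ≥ n₀/(1 + n₀/N) = 1013.7199/(1 + 1013.7199/73326) = 999.8965.
Rounding up, n = 1000.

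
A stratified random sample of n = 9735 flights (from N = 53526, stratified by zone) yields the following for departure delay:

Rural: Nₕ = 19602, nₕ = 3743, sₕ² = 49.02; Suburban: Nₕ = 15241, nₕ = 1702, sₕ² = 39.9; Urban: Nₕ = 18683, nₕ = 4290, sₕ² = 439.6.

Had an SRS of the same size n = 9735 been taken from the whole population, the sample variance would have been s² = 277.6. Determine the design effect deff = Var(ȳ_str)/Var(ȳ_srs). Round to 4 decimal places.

0.5455

Var(ȳ_str) = Σ Wₕ²(1−fₕ)sₕ²/nₕ with Wₕ = Nₕ/53526:
  Rural: (19602/53526)²·(1−3743/19602)·49.02/3743 = 0.0014210197
  Suburban: (15241/53526)²·(1−1702/15241)·39.9/1702 = 0.0016884329
  Urban: (18683/53526)²·(1−4290/18683)·439.6/4290 = 0.0096176452
  → Var(ȳ_str) = 0.012727098.
Var(ȳ_srs) = (1 − 9735/53526)·277.6/9735 = 0.023329401.
deff = 0.012727098 / 0.023329401 = 0.5455.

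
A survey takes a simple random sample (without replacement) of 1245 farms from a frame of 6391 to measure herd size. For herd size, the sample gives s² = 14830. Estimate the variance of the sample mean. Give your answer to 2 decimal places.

Under SRS without replacement, Var(ȳ) = (1 − f)·s²/n with f = n/N = 1245/6391 = 0.19480519.
Var(ȳ) = (1 − 0.19480519)·14830/1245 = 0.80519481·11.911647 = 9.591196.

9.59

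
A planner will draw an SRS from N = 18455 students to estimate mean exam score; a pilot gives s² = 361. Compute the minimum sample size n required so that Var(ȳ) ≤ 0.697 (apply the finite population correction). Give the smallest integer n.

Without fpc, n₀ = s²/D = 361/0.697 = 517.9340.
With fpc, (1 − n/N)·s²/n ≤ D requires n ≥ n₀/(1 + n₀/N) = 517.9340/(1 + 517.9340/18455) = 503.7951.
Rounding up, n = 504.

504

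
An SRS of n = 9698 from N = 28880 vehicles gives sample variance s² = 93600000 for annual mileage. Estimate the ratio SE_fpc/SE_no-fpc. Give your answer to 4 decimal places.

f = n/N = 9698/28880 = 0.33580332.
SE_no-fpc = √(s²/n) = 98.241918; SE_fpc = √((1−f)s²/n) = 80.065456.
Ratio = √(1−f) = 0.81498262.

0.8150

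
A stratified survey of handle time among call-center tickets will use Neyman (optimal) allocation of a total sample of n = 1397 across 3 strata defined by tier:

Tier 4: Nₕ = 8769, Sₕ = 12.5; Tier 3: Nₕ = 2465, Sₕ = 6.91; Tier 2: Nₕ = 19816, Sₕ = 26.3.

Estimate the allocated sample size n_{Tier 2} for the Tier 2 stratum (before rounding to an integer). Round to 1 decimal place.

1123.9

Neyman allocation: nₕ = n·NₕSₕ / Σⱼ NⱼSⱼ.
Σ NⱼSⱼ = 8769·12.5 + 2465·6.91 + 19816·26.3 = 647806.45.
n_{Tier 2} = 1397·19816·26.3 / 647806.45 = 1123.9.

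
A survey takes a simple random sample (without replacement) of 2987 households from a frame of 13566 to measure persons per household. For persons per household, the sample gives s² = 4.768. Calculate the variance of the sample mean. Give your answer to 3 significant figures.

0.00124

Under SRS without replacement, Var(ȳ) = (1 − f)·s²/n with f = n/N = 2987/13566 = 0.22018281.
Var(ȳ) = (1 − 0.22018281)·4.768/2987 = 0.77981719·0.0015962504 = 0.0012447835.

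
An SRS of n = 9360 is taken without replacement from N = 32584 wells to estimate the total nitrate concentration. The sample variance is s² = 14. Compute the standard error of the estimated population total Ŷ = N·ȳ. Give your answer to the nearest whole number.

1064

Var(Ŷ) = N²·Var(ȳ) = N²·(1 − n/N)·s²/n.
f = 9360/32584 = 0.28725755; Var(ȳ) = 0.71274245·14/9360 = 0.0010660678.
Var(Ŷ) = 32584² · 0.0010660678 = 1.1318624 × 10^6.
SE(Ŷ) = √(1.1318624 × 10^6) = 1064.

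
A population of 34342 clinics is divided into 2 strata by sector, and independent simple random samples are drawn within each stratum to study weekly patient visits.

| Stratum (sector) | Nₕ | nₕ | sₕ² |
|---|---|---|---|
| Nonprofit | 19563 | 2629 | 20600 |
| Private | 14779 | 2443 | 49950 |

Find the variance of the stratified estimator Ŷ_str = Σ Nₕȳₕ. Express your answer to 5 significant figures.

6.3234 × 10^9

Var(Ŷ_str) = Σₕ Nₕ²(1 − fₕ)sₕ²/nₕ.
Nonprofit: 19563²·(1 − 2629/19563)·20600/2629 = 2.5958025 × 10^9.
Private: 14779²·(1 − 2443/14779)·49950/2443 = 3.7276183 × 10^9.
Sum = 6.3234208 × 10^9.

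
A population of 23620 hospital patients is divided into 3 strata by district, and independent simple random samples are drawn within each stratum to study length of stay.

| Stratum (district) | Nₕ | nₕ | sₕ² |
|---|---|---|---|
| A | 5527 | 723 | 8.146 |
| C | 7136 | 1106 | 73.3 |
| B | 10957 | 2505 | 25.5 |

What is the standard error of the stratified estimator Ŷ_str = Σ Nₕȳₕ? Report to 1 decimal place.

2023.3

Var(Ŷ_str) = Σₕ Nₕ²(1 − fₕ)sₕ²/nₕ.
A: 5527²·(1 − 723/5527)·8.146/723 = 299156.59.
C: 7136²·(1 − 1106/7136)·73.3/1106 = 2.8518127 × 10^6.
B: 10957²·(1 − 2505/10957)·25.5/2505 = 942721.91.
Sum = 4.0936912 × 10^6.
SE = √(4.0936912 × 10^6) = 2023.3.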